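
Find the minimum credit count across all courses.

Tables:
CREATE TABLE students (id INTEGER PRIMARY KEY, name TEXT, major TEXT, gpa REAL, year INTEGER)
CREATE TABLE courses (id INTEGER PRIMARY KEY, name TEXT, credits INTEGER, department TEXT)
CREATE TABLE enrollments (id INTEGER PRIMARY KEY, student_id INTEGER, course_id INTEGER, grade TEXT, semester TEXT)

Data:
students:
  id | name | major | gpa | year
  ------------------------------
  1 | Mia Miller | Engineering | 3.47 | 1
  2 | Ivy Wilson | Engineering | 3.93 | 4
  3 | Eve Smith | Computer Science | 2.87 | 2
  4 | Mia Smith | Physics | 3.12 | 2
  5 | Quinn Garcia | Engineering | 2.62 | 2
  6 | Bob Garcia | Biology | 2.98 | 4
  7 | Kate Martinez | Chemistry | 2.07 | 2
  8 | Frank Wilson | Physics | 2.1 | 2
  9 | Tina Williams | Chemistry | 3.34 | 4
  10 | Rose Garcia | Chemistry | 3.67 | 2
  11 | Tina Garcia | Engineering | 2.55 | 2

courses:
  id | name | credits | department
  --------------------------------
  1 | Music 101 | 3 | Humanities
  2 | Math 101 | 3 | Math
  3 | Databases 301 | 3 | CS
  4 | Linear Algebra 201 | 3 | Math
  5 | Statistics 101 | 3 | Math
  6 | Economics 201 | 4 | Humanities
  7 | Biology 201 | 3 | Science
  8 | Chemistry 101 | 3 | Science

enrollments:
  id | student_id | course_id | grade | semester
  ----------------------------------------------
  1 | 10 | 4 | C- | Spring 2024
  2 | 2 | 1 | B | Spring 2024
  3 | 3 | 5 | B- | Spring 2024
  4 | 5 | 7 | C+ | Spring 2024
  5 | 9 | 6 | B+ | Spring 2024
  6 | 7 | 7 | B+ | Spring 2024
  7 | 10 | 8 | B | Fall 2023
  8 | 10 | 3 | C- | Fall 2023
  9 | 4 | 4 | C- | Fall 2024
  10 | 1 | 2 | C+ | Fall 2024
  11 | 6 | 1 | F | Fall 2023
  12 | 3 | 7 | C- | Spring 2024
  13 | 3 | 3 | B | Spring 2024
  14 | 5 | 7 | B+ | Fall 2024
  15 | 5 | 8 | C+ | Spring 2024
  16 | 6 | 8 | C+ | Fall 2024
SELECT MIN(credits) FROM courses

Execution result:
3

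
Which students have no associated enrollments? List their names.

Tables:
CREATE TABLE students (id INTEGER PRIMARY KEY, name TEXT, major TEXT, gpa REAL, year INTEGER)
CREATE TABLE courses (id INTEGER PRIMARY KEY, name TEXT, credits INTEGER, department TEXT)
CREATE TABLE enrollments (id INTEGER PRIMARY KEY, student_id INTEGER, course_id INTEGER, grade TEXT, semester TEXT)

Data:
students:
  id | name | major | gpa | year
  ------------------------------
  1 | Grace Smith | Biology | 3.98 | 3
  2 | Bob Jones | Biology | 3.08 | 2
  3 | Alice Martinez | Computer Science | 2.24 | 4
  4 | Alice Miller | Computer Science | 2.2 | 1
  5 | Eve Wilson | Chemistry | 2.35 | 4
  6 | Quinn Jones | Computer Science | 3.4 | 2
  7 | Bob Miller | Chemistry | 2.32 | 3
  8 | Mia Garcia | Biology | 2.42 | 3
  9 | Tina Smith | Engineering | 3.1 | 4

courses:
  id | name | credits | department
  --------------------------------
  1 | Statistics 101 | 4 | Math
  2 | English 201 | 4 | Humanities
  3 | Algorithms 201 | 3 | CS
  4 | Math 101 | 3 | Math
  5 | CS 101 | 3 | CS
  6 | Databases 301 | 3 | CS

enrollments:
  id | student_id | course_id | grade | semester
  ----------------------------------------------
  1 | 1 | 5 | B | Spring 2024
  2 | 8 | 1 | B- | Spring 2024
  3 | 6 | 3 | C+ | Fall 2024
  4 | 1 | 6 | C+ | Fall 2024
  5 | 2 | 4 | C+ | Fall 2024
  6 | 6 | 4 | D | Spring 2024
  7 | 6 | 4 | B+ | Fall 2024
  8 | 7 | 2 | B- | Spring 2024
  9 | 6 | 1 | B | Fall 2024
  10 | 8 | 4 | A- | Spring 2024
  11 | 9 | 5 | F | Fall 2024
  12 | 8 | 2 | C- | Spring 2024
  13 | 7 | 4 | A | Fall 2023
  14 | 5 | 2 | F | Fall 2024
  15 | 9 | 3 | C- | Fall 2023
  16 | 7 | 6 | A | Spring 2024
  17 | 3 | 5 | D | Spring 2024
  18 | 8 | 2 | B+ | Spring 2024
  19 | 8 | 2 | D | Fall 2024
SELECT p.name FROM students p LEFT JOIN enrollments c ON c.student_id = p.id WHERE c.id IS NULL

Execution result:
Alice Miller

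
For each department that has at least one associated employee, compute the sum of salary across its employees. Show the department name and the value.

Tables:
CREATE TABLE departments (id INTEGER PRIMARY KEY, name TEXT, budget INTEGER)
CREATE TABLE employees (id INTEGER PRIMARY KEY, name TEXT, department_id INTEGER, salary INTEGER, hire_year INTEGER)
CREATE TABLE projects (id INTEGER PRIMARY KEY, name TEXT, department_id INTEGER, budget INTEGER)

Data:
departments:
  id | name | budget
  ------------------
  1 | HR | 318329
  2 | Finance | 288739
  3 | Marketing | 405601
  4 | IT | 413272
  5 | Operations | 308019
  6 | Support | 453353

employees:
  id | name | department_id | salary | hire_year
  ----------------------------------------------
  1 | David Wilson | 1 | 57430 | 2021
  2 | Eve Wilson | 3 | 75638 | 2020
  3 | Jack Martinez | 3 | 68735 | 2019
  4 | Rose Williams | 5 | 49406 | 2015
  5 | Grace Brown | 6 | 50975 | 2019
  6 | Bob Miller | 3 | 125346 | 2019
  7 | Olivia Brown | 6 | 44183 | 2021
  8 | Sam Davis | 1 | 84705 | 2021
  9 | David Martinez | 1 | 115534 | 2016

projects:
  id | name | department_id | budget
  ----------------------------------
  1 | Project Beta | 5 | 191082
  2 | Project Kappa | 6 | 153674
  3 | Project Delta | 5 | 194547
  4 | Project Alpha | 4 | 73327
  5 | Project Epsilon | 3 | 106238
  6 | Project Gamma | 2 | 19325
SELECT p.name, SUM(c.salary) AS sum_salary FROM employees c JOIN departments p ON c.department_id = p.id GROUP BY p.id, p.name

Execution result:
name | sum_salary
HR | 257669
Marketing | 269719
Operations | 49406
Support | 95158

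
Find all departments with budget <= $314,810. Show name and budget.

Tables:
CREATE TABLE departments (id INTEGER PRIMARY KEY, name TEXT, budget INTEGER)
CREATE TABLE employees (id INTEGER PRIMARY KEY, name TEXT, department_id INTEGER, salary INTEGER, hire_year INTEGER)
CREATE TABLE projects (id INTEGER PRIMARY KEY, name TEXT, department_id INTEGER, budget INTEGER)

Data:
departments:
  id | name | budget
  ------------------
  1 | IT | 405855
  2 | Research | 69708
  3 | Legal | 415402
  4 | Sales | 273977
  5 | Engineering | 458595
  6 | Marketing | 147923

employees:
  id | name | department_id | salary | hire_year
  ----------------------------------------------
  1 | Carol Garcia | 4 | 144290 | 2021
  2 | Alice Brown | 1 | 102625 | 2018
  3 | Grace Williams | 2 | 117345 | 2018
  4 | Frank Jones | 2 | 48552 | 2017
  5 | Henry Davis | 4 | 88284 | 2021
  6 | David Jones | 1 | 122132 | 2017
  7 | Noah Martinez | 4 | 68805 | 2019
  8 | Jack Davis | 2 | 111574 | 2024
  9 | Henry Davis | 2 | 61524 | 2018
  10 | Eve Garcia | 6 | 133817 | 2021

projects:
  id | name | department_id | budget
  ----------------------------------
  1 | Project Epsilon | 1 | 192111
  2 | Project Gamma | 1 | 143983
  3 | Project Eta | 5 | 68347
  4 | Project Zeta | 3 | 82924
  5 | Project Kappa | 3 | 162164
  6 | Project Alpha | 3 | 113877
SELECT name, budget FROM departments WHERE budget <= 314810

Execution result:
name | budget
Research | 69708
Sales | 273977
Marketing | 147923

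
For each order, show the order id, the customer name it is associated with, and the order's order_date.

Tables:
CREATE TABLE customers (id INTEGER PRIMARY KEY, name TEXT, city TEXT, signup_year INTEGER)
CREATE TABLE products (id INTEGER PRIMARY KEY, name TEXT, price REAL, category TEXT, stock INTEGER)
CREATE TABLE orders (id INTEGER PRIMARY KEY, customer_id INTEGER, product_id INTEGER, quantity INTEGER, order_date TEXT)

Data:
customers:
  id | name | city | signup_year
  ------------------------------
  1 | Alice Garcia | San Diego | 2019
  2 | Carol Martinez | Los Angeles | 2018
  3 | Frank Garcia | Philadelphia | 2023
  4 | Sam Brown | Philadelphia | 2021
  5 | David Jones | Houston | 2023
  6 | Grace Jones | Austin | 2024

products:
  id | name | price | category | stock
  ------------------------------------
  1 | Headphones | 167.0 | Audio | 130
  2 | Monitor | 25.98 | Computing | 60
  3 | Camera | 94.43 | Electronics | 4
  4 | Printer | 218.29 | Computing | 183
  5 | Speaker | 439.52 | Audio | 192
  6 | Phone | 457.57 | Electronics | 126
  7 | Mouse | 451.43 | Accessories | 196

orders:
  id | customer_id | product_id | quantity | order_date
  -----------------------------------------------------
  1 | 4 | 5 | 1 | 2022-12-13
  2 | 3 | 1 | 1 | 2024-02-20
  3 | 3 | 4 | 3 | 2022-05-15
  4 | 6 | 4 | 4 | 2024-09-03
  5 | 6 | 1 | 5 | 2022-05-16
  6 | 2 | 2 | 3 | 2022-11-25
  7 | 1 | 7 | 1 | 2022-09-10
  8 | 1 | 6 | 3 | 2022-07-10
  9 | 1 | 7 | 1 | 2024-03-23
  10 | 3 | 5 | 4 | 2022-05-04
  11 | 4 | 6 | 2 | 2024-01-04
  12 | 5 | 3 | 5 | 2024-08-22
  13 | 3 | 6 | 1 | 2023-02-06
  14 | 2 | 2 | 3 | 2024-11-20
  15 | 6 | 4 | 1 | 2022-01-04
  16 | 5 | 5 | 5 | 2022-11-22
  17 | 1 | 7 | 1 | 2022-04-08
SELECT c.id, p.name AS customer, c.order_date FROM orders c JOIN customers p ON c.customer_id = p.id

Execution result:
id | customer | order_date
1 | Sam Brown | 2022-12-13
2 | Frank Garcia | 2024-02-20
3 | Frank Garcia | 2022-05-15
4 | Grace Jones | 2024-09-03
5 | Grace Jones | 2022-05-16
6 | Carol Martinez | 2022-11-25
7 | Alice Garcia | 2022-09-10
8 | Alice Garcia | 2022-07-10
9 | Alice Garcia | 2024-03-23
10 | Frank Garcia | 2022-05-04
11 | Sam Brown | 2024-01-04
12 | David Jones | 2024-08-22
13 | Frank Garcia | 2023-02-06
14 | Carol Martinez | 2024-11-20
15 | Grace Jones | 2022-01-04
16 | David Jones | 2022-11-22
17 | Alice Garcia | 2022-04-08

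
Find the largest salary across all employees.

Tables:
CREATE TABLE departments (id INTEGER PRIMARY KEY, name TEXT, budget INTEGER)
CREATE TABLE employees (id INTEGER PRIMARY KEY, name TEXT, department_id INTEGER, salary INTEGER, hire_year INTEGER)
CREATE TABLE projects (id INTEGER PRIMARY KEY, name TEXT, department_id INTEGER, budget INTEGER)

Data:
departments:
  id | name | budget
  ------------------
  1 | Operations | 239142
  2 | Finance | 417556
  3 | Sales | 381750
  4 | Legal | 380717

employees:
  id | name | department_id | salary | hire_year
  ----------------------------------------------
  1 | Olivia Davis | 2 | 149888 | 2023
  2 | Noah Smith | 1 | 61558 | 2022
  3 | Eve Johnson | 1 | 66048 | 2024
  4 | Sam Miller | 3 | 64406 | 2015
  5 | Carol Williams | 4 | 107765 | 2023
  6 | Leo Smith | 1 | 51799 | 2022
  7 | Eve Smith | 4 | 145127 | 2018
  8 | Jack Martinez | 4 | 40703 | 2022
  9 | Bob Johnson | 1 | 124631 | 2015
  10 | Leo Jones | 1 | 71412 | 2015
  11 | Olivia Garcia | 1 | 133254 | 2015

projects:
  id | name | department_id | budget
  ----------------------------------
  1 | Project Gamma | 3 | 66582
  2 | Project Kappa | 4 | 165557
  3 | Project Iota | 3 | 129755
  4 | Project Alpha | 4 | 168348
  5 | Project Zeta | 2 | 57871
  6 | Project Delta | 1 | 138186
SELECT MAX(salary) FROM employees

Execution result:
149888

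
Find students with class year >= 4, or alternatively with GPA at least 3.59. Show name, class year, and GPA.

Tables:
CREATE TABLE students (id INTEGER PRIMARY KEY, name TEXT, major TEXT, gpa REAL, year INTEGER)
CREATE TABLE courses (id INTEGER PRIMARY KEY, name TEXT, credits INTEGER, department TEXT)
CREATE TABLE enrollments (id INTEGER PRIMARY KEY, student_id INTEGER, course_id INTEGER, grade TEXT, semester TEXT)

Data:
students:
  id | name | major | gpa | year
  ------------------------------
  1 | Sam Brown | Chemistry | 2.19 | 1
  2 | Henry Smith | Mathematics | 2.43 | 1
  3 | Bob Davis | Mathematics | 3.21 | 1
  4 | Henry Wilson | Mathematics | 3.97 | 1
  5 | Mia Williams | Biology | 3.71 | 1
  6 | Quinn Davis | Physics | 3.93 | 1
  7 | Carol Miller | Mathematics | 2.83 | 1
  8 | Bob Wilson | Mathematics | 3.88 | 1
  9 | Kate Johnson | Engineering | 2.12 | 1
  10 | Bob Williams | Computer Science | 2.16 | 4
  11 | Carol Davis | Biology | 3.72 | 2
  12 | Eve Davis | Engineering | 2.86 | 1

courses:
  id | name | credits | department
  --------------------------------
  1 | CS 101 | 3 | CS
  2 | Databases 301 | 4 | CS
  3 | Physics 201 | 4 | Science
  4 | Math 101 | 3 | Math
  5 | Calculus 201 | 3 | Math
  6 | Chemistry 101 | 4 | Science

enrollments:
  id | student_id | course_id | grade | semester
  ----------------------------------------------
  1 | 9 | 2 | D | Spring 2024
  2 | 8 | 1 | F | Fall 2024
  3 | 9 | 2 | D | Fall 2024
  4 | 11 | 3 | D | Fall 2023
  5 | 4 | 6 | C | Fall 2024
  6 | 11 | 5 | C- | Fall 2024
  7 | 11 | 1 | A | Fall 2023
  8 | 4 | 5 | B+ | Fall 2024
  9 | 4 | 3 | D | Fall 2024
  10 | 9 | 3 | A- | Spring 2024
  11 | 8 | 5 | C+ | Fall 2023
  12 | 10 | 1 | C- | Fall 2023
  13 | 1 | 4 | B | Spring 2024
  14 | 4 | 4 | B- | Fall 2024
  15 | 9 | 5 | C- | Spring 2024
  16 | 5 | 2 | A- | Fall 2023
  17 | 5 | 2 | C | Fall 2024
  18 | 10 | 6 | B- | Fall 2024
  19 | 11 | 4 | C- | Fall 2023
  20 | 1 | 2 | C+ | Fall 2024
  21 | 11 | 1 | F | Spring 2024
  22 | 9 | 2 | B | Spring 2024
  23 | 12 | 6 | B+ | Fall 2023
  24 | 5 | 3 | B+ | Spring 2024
SELECT name, year, gpa FROM students WHERE year >= 4 OR gpa >= 3.59

Execution result:
name | year | gpa
Henry Wilson | 1 | 3.97
Mia Williams | 1 | 3.71
Quinn Davis | 1 | 3.93
Bob Wilson | 1 | 3.88
Bob Williams | 4 | 2.16
Carol Davis | 2 | 3.72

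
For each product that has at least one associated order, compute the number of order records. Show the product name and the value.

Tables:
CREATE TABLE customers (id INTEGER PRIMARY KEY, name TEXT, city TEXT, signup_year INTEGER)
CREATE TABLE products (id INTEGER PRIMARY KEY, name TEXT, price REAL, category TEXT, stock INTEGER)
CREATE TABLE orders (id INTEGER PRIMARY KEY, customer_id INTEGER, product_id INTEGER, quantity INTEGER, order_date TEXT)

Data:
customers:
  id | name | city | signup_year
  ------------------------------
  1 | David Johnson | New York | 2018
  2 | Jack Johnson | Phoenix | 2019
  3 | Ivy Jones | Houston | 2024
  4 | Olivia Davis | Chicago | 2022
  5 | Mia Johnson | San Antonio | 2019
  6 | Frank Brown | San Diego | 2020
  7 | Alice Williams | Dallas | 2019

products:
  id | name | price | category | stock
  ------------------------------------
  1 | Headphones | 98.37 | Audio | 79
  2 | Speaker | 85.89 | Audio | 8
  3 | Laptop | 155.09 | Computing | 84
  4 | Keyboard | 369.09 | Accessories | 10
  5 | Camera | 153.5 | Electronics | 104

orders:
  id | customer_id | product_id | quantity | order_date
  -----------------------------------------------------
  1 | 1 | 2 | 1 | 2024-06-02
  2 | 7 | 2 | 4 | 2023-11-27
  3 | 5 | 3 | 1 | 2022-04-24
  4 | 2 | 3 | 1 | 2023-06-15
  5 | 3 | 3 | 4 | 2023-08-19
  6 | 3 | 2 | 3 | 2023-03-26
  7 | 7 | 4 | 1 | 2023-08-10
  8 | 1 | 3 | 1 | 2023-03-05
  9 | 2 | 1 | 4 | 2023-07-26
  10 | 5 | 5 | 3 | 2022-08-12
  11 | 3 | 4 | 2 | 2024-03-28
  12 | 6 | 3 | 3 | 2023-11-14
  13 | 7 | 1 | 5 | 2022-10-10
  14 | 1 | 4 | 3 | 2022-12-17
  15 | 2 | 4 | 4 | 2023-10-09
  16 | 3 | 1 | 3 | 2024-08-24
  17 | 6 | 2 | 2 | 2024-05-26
SELECT p.name, COUNT(*) AS n FROM orders c JOIN products p ON c.product_id = p.id GROUP BY p.id, p.name

Execution result:
name | n
Headphones | 3
Speaker | 4
Laptop | 5
Keyboard | 4
Camera | 1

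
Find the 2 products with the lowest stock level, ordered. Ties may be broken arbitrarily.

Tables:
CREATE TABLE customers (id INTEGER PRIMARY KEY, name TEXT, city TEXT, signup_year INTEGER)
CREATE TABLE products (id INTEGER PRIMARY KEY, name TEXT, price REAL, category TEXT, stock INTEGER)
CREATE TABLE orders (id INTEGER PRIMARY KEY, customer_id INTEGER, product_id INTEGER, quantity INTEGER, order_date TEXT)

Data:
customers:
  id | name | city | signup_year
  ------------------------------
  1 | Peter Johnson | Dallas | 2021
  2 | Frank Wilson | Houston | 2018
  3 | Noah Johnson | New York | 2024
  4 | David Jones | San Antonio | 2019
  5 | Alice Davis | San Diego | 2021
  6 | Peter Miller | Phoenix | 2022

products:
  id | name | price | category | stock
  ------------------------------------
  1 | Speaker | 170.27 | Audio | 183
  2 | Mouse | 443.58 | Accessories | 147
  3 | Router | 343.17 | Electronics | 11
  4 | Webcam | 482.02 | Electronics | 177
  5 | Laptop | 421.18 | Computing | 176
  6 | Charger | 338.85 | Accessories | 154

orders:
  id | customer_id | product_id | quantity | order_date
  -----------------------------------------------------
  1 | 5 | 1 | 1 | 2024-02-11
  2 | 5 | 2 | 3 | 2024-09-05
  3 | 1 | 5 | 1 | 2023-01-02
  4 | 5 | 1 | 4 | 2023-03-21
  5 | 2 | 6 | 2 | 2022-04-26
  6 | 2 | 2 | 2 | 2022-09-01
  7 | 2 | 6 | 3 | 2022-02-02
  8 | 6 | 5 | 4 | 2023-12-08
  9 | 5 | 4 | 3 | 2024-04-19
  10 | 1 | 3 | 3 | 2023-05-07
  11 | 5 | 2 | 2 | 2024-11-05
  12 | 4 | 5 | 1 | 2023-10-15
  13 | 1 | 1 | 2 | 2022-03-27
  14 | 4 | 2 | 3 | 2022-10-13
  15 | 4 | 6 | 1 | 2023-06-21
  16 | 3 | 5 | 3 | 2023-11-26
SELECT name, stock FROM products ORDER BY stock ASC LIMIT 2

Execution result:
name | stock
Router | 11
Mouse | 147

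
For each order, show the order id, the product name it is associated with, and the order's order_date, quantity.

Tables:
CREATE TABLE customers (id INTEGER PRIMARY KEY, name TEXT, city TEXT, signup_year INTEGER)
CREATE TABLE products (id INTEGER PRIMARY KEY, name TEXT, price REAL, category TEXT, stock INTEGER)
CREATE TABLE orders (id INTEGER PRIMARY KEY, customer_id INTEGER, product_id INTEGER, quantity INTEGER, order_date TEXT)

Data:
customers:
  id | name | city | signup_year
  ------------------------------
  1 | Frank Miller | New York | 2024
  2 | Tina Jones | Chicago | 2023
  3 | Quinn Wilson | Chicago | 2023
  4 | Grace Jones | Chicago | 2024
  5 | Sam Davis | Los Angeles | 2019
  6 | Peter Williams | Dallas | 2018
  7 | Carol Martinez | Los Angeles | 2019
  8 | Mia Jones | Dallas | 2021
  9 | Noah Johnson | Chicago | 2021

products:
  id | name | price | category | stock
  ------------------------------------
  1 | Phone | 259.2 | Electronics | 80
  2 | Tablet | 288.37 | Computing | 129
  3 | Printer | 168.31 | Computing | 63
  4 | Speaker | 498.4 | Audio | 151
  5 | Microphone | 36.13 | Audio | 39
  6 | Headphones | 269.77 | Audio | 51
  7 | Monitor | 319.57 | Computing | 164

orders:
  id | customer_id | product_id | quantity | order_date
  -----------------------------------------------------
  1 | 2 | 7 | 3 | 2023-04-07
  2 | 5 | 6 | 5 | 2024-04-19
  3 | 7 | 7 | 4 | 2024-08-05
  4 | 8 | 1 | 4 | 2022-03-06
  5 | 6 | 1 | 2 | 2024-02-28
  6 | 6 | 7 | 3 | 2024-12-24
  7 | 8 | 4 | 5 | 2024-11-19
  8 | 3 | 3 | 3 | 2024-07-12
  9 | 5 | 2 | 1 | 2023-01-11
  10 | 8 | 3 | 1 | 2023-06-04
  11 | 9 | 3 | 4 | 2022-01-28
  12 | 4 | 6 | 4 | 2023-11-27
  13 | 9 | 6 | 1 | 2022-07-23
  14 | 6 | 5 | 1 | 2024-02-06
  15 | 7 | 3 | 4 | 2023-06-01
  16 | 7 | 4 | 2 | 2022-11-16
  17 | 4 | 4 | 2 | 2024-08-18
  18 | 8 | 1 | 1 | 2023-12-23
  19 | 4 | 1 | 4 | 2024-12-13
SELECT c.id, p.name AS product, c.order_date, c.quantity FROM orders c JOIN products p ON c.product_id = p.id

Execution result:
id | product | order_date | quantity
1 | Monitor | 2023-04-07 | 3
2 | Headphones | 2024-04-19 | 5
3 | Monitor | 2024-08-05 | 4
4 | Phone | 2022-03-06 | 4
5 | Phone | 2024-02-28 | 2
6 | Monitor | 2024-12-24 | 3
7 | Speaker | 2024-11-19 | 5
8 | Printer | 2024-07-12 | 3
9 | Tablet | 2023-01-11 | 1
10 | Printer | 2023-06-04 | 1
11 | Printer | 2022-01-28 | 4
12 | Headphones | 2023-11-27 | 4
13 | Headphones | 2022-07-23 | 1
14 | Microphone | 2024-02-06 | 1
15 | Printer | 2023-06-01 | 4
16 | Speaker | 2022-11-16 | 2
17 | Speaker | 2024-08-18 | 2
18 | Phone | 2023-12-23 | 1
19 | Phone | 2024-12-13 | 4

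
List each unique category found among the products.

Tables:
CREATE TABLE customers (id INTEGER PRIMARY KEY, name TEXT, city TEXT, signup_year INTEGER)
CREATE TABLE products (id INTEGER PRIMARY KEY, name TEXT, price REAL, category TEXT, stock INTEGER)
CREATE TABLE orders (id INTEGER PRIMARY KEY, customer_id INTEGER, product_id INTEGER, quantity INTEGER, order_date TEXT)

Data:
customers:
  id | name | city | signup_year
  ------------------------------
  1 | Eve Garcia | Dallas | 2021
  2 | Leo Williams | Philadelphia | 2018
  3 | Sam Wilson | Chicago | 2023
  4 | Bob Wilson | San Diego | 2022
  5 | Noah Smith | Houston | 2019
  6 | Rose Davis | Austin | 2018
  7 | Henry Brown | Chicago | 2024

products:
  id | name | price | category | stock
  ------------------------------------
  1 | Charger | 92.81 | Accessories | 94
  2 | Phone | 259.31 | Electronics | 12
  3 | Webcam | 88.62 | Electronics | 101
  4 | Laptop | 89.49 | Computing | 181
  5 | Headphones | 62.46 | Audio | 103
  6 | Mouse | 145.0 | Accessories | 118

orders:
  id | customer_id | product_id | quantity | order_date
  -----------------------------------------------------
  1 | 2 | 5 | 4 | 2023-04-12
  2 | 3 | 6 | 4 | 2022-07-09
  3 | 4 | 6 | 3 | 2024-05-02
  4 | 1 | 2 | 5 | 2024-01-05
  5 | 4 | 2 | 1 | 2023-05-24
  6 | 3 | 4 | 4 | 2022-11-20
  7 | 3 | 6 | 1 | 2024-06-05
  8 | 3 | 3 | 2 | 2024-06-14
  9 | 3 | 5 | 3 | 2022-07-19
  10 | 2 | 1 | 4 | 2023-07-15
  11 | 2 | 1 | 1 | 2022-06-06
SELECT DISTINCT category FROM products

Execution result:
category
Accessories
Electronics
Computing
Audio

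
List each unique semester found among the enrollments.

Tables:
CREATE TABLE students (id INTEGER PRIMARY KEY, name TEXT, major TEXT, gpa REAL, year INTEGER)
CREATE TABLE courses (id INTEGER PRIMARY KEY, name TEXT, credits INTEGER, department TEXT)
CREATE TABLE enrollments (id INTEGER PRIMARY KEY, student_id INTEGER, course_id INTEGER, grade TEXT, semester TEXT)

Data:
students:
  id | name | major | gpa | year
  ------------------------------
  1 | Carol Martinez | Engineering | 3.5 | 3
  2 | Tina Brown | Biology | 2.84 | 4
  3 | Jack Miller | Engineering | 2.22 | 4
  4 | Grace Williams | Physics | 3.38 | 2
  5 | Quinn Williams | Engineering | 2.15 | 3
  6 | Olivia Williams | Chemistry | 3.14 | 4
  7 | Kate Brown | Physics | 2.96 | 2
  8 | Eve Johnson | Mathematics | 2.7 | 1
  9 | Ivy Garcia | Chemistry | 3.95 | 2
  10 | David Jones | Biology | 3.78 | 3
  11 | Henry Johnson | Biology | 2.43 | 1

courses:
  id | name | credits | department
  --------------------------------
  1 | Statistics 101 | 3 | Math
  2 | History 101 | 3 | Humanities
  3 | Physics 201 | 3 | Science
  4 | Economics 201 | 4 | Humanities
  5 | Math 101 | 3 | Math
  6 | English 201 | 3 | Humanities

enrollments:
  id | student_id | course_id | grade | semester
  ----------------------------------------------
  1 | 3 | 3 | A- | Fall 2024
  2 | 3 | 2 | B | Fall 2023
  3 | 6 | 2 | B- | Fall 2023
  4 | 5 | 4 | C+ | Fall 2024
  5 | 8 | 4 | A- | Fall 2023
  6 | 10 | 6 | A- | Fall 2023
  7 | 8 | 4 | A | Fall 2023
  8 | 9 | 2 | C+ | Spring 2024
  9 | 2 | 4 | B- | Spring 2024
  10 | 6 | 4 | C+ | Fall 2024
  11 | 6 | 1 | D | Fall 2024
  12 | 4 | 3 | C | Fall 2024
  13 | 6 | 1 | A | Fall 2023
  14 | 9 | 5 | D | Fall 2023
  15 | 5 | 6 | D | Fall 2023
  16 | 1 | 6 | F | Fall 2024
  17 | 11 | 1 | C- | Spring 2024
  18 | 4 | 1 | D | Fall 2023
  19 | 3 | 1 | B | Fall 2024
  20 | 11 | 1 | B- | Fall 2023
SELECT DISTINCT semester FROM enrollments

Execution result:
semester
Fall 2024
Fall 2023
Spring 2024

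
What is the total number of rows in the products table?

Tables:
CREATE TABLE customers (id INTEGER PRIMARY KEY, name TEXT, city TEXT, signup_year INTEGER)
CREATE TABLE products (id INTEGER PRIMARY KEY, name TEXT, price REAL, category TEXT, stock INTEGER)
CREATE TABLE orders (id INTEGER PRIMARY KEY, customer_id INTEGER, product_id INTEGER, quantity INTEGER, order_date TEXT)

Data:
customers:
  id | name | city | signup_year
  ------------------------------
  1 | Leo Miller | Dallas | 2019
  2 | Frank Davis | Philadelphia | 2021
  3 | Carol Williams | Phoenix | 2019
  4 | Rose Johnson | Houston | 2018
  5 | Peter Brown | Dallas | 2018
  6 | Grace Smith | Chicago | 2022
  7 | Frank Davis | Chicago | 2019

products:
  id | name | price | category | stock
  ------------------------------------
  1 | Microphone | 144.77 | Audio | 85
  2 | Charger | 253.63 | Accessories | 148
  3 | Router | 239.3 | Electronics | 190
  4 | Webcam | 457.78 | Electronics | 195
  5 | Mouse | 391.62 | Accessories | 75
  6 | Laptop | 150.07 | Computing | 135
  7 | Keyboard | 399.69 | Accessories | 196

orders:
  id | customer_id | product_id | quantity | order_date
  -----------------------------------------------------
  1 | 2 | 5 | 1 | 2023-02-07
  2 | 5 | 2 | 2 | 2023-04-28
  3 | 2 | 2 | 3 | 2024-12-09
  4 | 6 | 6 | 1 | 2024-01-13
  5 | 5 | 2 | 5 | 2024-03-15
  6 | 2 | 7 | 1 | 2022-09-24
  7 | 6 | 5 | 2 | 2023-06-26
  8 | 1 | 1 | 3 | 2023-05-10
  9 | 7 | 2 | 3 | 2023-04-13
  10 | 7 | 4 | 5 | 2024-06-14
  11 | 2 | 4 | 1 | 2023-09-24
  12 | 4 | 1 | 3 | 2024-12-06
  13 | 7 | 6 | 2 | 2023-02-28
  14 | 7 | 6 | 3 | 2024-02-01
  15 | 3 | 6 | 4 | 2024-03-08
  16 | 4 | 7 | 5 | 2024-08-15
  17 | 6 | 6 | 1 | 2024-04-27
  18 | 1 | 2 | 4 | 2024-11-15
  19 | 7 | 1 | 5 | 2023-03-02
SELECT COUNT(*) FROM products

Execution result:
7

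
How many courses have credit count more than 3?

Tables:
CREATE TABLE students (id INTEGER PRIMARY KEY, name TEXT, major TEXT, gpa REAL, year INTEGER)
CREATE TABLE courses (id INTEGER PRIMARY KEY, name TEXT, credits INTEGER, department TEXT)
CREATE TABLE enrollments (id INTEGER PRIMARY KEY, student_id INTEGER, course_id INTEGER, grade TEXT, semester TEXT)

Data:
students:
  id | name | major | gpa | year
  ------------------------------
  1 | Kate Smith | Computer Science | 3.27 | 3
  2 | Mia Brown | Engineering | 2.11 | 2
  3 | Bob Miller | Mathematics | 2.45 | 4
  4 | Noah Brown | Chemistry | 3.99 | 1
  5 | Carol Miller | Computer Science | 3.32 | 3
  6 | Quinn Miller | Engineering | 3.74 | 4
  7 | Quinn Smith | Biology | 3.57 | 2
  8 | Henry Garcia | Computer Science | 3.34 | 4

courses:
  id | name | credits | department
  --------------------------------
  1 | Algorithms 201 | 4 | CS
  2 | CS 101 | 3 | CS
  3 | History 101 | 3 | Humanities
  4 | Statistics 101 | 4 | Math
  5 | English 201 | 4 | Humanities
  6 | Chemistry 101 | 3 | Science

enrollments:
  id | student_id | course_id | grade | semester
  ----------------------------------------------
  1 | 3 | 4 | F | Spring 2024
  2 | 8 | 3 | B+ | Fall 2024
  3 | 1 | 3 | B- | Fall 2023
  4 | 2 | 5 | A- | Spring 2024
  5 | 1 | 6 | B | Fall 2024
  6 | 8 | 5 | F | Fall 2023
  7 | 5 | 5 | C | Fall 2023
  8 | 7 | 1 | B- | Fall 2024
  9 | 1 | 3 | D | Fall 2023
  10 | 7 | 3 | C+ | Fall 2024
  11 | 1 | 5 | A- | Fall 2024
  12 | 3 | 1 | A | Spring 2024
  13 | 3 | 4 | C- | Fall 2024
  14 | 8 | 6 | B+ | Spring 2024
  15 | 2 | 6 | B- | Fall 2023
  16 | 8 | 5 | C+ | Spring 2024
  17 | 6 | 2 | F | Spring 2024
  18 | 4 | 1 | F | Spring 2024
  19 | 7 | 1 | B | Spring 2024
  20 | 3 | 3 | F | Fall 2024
SELECT COUNT(*) FROM courses WHERE credits > 3

Execution result:
3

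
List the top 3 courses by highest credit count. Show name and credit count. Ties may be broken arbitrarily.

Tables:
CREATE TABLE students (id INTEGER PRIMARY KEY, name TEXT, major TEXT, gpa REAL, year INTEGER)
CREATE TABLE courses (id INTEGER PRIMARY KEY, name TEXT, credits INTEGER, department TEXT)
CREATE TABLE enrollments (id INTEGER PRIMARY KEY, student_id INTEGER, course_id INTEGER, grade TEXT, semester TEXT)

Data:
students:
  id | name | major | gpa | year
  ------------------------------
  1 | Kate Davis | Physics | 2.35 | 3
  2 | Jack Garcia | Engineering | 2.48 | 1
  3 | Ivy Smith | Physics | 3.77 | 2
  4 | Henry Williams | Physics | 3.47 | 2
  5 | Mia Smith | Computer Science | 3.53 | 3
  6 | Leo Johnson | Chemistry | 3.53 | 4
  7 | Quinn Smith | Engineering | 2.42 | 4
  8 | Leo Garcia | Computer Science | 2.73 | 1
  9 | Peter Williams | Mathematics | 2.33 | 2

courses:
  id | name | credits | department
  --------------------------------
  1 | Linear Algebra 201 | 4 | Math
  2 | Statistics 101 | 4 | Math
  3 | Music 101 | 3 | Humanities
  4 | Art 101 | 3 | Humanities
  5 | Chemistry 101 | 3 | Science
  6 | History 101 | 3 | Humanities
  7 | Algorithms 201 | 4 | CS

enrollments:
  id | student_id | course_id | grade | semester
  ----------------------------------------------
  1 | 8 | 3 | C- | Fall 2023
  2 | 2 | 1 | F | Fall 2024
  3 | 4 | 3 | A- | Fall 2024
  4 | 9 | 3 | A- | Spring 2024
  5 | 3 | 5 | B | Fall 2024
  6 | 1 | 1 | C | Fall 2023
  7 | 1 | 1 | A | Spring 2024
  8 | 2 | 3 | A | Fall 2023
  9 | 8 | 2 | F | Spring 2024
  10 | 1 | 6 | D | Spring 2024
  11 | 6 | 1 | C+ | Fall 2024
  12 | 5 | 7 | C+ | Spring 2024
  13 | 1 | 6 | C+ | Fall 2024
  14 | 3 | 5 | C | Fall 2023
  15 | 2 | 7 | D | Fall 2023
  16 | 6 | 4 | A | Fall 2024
SELECT name, credits FROM courses ORDER BY credits DESC LIMIT 3

Execution result:
name | credits
Linear Algebra 201 | 4
Statistics 101 | 4
Algorithms 201 | 4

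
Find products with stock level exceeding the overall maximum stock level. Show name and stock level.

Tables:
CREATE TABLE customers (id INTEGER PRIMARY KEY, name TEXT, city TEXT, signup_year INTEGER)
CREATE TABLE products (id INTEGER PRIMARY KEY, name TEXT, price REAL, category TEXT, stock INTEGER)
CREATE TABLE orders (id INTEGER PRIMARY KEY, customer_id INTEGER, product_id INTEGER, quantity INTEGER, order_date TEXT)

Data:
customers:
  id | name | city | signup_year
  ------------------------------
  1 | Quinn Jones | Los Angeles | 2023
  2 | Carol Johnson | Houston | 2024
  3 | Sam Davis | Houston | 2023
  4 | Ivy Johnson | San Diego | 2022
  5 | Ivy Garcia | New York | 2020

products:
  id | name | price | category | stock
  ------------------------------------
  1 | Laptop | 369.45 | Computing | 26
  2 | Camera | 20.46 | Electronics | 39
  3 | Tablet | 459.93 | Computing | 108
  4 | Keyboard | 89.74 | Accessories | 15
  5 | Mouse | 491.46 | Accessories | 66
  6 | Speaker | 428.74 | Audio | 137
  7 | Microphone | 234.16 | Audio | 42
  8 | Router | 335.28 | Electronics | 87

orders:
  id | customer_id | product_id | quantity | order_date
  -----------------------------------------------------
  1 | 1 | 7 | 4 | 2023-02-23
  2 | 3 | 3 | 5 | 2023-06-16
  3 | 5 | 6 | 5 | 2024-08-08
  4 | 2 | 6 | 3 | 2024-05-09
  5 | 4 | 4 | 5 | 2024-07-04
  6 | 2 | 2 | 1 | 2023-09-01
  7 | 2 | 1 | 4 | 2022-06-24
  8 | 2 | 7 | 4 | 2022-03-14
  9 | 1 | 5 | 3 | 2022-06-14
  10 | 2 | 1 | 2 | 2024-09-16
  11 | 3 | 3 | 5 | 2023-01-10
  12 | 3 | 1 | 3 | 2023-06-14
SELECT name, stock FROM products WHERE stock > (SELECT MAX(stock) FROM products)

Execution result:
(no rows)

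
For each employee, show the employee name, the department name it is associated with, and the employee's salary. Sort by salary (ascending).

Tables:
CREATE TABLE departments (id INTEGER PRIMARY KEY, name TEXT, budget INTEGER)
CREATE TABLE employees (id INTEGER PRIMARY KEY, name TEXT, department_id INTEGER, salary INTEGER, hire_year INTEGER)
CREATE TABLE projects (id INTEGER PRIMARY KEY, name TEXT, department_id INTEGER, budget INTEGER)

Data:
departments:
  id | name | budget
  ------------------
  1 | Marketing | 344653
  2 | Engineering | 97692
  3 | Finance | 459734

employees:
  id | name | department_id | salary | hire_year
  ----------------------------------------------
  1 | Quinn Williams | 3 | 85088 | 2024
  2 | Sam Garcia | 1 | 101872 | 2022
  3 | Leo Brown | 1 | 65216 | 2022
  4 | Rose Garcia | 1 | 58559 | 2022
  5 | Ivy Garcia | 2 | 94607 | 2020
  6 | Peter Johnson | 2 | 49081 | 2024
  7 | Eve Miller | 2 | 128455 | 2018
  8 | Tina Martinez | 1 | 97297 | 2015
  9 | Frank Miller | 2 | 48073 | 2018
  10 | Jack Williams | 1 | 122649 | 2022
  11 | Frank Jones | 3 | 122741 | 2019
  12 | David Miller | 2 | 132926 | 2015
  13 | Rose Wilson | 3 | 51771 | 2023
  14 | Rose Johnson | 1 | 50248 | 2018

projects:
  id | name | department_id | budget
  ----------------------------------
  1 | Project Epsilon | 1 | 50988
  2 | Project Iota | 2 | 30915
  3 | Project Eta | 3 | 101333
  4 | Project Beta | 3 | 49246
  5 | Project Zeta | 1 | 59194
SELECT c.name, p.name AS department, c.salary FROM employees c JOIN departments p ON c.department_id = p.id ORDER BY c.salary ASC

Execution result:
name | department | salary
Frank Miller | Engineering | 48073
Peter Johnson | Engineering | 49081
Rose Johnson | Marketing | 50248
Rose Wilson | Finance | 51771
Rose Garcia | Marketing | 58559
Leo Brown | Marketing | 65216
Quinn Williams | Finance | 85088
Ivy Garcia | Engineering | 94607
Tina Martinez | Marketing | 97297
Sam Garcia | Marketing | 101872
Jack Williams | Marketing | 122649
Frank Jones | Finance | 122741
Eve Miller | Engineering | 128455
David Miller | Engineering | 132926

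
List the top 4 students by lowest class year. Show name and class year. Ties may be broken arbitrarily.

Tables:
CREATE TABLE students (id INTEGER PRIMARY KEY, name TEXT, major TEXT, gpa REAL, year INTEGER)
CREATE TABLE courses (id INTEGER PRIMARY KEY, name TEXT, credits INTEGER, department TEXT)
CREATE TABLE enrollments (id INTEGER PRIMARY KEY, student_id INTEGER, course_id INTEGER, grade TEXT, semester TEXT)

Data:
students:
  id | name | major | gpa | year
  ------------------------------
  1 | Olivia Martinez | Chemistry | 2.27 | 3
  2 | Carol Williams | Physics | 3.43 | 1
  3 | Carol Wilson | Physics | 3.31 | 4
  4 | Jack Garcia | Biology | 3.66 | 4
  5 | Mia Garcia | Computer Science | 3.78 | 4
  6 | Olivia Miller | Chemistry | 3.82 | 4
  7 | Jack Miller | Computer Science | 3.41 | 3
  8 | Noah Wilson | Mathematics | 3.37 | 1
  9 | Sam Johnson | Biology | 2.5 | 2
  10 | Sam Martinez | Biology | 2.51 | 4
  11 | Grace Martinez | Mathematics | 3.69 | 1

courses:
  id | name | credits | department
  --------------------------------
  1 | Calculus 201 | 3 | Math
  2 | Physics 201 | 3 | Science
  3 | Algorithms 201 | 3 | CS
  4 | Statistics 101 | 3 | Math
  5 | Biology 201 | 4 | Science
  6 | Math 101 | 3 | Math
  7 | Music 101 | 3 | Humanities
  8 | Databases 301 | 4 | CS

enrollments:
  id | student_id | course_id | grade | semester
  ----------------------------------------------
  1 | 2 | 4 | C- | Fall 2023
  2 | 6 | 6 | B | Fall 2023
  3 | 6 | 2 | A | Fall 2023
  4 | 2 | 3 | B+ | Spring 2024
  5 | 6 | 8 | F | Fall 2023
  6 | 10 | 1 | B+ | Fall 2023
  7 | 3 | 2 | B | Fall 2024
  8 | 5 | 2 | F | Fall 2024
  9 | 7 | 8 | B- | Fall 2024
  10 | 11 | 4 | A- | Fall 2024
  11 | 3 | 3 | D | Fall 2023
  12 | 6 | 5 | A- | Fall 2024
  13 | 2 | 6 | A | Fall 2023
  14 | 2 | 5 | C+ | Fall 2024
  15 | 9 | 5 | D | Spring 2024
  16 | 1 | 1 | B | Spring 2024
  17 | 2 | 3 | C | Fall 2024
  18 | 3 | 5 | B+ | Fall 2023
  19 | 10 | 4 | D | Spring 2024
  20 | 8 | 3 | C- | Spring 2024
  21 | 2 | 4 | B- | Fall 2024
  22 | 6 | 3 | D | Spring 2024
SELECT name, year FROM students ORDER BY year ASC LIMIT 4

Execution result:
name | year
Carol Williams | 1
Noah Wilson | 1
Grace Martinez | 1
Sam Johnson | 2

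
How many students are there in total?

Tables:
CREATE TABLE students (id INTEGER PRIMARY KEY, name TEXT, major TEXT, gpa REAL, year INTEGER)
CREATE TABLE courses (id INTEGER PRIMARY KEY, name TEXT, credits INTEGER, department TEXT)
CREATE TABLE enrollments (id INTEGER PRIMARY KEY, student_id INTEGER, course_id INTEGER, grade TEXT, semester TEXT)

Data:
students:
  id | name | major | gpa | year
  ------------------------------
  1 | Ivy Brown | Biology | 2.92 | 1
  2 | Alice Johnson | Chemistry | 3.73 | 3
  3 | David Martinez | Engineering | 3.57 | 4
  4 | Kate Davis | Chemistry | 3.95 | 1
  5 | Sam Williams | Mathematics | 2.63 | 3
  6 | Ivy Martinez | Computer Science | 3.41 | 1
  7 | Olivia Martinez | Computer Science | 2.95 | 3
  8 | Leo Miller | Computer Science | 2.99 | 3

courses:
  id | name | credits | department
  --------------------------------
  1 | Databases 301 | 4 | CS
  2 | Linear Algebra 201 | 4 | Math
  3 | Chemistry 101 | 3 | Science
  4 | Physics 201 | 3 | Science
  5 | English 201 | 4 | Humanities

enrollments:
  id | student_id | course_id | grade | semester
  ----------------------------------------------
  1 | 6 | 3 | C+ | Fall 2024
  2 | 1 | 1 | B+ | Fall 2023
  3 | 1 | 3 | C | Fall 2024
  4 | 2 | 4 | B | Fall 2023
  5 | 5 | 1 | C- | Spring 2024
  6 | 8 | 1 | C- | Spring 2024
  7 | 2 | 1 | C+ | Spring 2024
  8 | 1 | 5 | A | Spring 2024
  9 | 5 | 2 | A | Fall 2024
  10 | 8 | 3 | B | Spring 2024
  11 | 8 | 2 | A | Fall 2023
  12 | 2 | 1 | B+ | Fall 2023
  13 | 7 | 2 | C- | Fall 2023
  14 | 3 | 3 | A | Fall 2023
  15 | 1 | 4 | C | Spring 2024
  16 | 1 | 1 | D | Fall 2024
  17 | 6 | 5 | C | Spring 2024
SELECT COUNT(*) FROM students

Execution result:
8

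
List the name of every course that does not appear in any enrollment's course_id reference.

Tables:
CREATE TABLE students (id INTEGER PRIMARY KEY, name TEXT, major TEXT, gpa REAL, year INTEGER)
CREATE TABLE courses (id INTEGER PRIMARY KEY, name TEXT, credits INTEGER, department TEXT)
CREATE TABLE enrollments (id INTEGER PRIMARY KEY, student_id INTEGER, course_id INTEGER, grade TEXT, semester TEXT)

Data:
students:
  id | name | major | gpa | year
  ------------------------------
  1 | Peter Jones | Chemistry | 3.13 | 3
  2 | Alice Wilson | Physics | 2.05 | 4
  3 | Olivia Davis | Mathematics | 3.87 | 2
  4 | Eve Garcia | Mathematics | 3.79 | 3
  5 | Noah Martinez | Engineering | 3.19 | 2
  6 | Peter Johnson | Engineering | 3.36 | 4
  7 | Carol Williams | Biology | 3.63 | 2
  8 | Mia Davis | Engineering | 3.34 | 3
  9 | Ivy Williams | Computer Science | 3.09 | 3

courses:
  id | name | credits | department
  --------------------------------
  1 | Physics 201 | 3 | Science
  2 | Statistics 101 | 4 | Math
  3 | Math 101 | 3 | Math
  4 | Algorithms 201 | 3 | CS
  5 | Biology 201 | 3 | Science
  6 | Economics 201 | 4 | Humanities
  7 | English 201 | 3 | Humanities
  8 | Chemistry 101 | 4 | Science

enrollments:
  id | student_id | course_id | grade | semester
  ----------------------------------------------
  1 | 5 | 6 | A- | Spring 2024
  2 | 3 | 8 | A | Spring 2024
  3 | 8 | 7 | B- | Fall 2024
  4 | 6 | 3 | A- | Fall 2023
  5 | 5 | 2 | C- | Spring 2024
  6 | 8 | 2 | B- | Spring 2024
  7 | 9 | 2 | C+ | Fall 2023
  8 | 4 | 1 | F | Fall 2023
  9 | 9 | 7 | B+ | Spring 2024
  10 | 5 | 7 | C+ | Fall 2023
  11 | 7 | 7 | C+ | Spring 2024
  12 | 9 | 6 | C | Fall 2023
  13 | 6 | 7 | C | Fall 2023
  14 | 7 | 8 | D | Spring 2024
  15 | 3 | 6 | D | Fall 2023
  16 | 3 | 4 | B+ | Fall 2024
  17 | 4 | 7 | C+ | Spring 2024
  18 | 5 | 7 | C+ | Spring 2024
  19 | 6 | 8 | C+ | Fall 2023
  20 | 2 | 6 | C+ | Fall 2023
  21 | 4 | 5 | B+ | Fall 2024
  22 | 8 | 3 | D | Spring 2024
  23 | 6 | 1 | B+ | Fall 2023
SELECT p.name FROM courses p LEFT JOIN enrollments c ON c.course_id = p.id WHERE c.id IS NULL

Execution result:
(no rows)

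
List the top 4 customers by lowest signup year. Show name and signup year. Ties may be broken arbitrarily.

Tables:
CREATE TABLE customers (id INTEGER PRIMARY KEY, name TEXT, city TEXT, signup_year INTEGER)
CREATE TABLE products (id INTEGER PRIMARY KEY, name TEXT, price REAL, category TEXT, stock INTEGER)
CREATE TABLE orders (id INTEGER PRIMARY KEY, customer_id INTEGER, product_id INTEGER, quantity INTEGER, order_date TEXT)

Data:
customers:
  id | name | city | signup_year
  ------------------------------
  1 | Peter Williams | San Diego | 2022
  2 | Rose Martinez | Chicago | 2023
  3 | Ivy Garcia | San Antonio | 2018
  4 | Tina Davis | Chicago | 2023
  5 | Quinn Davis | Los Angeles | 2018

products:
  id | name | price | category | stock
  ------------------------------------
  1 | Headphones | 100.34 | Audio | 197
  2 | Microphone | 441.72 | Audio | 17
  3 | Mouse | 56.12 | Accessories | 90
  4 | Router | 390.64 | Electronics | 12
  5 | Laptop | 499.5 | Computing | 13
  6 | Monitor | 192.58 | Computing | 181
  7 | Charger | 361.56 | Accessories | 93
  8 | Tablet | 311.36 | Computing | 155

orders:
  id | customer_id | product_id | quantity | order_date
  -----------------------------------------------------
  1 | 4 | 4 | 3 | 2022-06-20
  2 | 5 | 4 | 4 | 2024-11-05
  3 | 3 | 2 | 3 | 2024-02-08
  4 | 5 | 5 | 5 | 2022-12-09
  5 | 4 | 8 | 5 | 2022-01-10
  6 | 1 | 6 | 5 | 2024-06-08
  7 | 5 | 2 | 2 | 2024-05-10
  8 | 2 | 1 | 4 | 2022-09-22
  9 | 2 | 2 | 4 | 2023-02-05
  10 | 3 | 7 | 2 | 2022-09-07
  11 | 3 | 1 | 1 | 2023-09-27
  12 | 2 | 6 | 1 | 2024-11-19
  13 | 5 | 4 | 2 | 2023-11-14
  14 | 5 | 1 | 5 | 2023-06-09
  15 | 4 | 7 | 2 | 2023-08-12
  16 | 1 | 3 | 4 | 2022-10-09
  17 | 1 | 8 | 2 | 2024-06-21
SELECT name, signup_year FROM customers ORDER BY signup_year ASC LIMIT 4

Execution result:
name | signup_year
Ivy Garcia | 2018
Quinn Davis | 2018
Peter Williams | 2022
Rose Martinez | 2023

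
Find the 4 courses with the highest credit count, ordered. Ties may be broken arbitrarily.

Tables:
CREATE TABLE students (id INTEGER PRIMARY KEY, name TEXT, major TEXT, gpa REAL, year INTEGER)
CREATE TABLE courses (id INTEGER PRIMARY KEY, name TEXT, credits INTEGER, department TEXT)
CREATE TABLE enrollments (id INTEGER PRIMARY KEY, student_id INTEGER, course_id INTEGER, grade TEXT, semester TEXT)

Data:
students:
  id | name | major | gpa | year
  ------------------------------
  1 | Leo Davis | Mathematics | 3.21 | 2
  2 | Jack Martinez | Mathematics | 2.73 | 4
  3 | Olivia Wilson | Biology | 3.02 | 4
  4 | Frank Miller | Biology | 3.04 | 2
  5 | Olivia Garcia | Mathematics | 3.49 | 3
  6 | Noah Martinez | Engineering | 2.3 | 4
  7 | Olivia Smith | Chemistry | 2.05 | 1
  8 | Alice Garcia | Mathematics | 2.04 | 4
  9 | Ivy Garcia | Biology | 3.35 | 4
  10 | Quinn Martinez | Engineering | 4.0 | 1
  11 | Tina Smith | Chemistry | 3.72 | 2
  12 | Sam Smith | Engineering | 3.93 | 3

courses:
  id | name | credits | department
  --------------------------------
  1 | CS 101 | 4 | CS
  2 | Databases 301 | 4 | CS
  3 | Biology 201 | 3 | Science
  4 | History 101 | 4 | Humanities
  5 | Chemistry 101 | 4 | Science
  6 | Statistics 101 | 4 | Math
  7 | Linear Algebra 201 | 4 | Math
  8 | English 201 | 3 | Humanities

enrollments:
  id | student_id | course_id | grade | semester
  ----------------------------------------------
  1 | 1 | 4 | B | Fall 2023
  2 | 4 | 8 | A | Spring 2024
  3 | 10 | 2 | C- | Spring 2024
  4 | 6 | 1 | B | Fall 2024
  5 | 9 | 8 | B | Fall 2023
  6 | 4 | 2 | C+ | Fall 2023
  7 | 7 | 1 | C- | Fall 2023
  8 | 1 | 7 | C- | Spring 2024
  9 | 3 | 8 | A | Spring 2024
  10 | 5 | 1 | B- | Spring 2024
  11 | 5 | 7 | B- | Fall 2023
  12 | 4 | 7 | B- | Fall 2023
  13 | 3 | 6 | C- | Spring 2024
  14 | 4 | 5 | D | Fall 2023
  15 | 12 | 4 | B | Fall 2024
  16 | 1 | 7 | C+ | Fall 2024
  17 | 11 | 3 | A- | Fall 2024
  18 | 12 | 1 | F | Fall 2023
SELECT name, credits FROM courses ORDER BY credits DESC LIMIT 4

Execution result:
name | credits
CS 101 | 4
Databases 301 | 4
History 101 | 4
Chemistry 101 | 4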